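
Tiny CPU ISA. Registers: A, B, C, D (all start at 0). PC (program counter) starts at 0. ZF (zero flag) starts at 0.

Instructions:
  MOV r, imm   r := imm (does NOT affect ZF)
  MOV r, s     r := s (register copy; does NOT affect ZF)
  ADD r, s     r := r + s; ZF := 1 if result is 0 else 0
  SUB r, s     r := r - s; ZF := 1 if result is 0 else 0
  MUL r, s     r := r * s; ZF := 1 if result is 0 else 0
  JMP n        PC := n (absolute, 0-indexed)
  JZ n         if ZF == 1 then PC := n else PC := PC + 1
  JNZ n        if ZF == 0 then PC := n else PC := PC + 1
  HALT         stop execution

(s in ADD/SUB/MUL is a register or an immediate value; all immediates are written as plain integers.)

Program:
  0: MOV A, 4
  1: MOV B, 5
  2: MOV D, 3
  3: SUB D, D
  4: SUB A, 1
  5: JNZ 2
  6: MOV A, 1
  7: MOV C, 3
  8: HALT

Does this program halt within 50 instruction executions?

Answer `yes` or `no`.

Answer: yes

Derivation:
Step 1: PC=0 exec 'MOV A, 4'. After: A=4 B=0 C=0 D=0 ZF=0 PC=1
Step 2: PC=1 exec 'MOV B, 5'. After: A=4 B=5 C=0 D=0 ZF=0 PC=2
Step 3: PC=2 exec 'MOV D, 3'. After: A=4 B=5 C=0 D=3 ZF=0 PC=3
Step 4: PC=3 exec 'SUB D, D'. After: A=4 B=5 C=0 D=0 ZF=1 PC=4
Step 5: PC=4 exec 'SUB A, 1'. After: A=3 B=5 C=0 D=0 ZF=0 PC=5
Step 6: PC=5 exec 'JNZ 2'. After: A=3 B=5 C=0 D=0 ZF=0 PC=2
Step 7: PC=2 exec 'MOV D, 3'. After: A=3 B=5 C=0 D=3 ZF=0 PC=3
Step 8: PC=3 exec 'SUB D, D'. After: A=3 B=5 C=0 D=0 ZF=1 PC=4
Step 9: PC=4 exec 'SUB A, 1'. After: A=2 B=5 C=0 D=0 ZF=0 PC=5
Step 10: PC=5 exec 'JNZ 2'. After: A=2 B=5 C=0 D=0 ZF=0 PC=2
Step 11: PC=2 exec 'MOV D, 3'. After: A=2 B=5 C=0 D=3 ZF=0 PC=3
Step 12: PC=3 exec 'SUB D, D'. After: A=2 B=5 C=0 D=0 ZF=1 PC=4
Step 13: PC=4 exec 'SUB A, 1'. After: A=1 B=5 C=0 D=0 ZF=0 PC=5
Step 14: PC=5 exec 'JNZ 2'. After: A=1 B=5 C=0 D=0 ZF=0 PC=2
Step 15: PC=2 exec 'MOV D, 3'. After: A=1 B=5 C=0 D=3 ZF=0 PC=3
Step 16: PC=3 exec 'SUB D, D'. After: A=1 B=5 C=0 D=0 ZF=1 PC=4
Step 17: PC=4 exec 'SUB A, 1'. After: A=0 B=5 C=0 D=0 ZF=1 PC=5
Step 18: PC=5 exec 'JNZ 2'. After: A=0 B=5 C=0 D=0 ZF=1 PC=6
Step 19: PC=6 exec 'MOV A, 1'. After: A=1 B=5 C=0 D=0 ZF=1 PC=7
Step 20: PC=7 exec 'MOV C, 3'. After: A=1 B=5 C=3 D=0 ZF=1 PC=8
Step 21: PC=8 exec 'HALT'. After: A=1 B=5 C=3 D=0 ZF=1 PC=8 HALTED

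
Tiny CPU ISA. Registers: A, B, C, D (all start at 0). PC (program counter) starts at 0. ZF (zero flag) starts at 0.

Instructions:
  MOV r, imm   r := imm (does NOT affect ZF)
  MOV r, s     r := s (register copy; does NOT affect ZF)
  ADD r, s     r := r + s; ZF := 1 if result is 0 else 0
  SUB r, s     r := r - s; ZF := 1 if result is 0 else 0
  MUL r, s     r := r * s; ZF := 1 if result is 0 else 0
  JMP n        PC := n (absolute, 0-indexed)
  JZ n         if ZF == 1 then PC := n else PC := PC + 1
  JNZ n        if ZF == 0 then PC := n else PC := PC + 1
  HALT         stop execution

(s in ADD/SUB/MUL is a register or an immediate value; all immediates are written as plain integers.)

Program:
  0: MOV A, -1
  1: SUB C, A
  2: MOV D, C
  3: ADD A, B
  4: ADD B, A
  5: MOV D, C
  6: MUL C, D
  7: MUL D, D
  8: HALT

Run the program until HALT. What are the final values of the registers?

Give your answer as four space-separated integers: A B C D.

Answer: -1 -1 1 1

Derivation:
Step 1: PC=0 exec 'MOV A, -1'. After: A=-1 B=0 C=0 D=0 ZF=0 PC=1
Step 2: PC=1 exec 'SUB C, A'. After: A=-1 B=0 C=1 D=0 ZF=0 PC=2
Step 3: PC=2 exec 'MOV D, C'. After: A=-1 B=0 C=1 D=1 ZF=0 PC=3
Step 4: PC=3 exec 'ADD A, B'. After: A=-1 B=0 C=1 D=1 ZF=0 PC=4
Step 5: PC=4 exec 'ADD B, A'. After: A=-1 B=-1 C=1 D=1 ZF=0 PC=5
Step 6: PC=5 exec 'MOV D, C'. After: A=-1 B=-1 C=1 D=1 ZF=0 PC=6
Step 7: PC=6 exec 'MUL C, D'. After: A=-1 B=-1 C=1 D=1 ZF=0 PC=7
Step 8: PC=7 exec 'MUL D, D'. After: A=-1 B=-1 C=1 D=1 ZF=0 PC=8
Step 9: PC=8 exec 'HALT'. After: A=-1 B=-1 C=1 D=1 ZF=0 PC=8 HALTED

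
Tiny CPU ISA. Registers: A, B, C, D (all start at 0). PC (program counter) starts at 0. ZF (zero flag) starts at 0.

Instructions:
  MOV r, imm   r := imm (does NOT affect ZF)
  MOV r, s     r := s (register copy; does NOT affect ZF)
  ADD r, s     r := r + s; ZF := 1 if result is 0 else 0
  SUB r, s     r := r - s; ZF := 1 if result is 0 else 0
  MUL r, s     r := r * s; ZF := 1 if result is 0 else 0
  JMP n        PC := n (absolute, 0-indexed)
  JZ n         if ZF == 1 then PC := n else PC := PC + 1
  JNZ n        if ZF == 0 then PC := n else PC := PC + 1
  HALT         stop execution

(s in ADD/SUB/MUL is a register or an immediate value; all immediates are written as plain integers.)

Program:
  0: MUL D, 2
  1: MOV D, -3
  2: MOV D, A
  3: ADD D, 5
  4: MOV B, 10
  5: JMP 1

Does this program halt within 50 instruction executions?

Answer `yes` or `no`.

Answer: no

Derivation:
Step 1: PC=0 exec 'MUL D, 2'. After: A=0 B=0 C=0 D=0 ZF=1 PC=1
Step 2: PC=1 exec 'MOV D, -3'. After: A=0 B=0 C=0 D=-3 ZF=1 PC=2
Step 3: PC=2 exec 'MOV D, A'. After: A=0 B=0 C=0 D=0 ZF=1 PC=3
Step 4: PC=3 exec 'ADD D, 5'. After: A=0 B=0 C=0 D=5 ZF=0 PC=4
Step 5: PC=4 exec 'MOV B, 10'. After: A=0 B=10 C=0 D=5 ZF=0 PC=5
Step 6: PC=5 exec 'JMP 1'. After: A=0 B=10 C=0 D=5 ZF=0 PC=1
Step 7: PC=1 exec 'MOV D, -3'. After: A=0 B=10 C=0 D=-3 ZF=0 PC=2
Step 8: PC=2 exec 'MOV D, A'. After: A=0 B=10 C=0 D=0 ZF=0 PC=3
Step 9: PC=3 exec 'ADD D, 5'. After: A=0 B=10 C=0 D=5 ZF=0 PC=4
Step 10: PC=4 exec 'MOV B, 10'. After: A=0 B=10 C=0 D=5 ZF=0 PC=5
State after step 10 equals state after step 5: the program is in a cycle of length 5 and will never halt.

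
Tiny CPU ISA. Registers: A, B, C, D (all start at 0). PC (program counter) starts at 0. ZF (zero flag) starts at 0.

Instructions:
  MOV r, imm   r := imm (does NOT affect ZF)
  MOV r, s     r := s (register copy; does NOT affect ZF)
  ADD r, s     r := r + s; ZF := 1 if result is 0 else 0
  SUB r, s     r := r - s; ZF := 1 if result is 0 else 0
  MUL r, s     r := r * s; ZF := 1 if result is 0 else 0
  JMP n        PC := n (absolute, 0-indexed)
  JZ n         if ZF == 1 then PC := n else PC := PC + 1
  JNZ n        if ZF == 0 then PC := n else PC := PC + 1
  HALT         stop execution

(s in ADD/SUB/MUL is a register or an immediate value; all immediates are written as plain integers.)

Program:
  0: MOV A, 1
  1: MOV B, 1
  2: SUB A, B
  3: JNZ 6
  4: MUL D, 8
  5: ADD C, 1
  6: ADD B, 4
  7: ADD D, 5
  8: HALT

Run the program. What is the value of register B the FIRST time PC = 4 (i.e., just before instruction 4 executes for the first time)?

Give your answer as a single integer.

Step 1: PC=0 exec 'MOV A, 1'. After: A=1 B=0 C=0 D=0 ZF=0 PC=1
Step 2: PC=1 exec 'MOV B, 1'. After: A=1 B=1 C=0 D=0 ZF=0 PC=2
Step 3: PC=2 exec 'SUB A, B'. After: A=0 B=1 C=0 D=0 ZF=1 PC=3
Step 4: PC=3 exec 'JNZ 6'. After: A=0 B=1 C=0 D=0 ZF=1 PC=4
First time PC=4: B=1

1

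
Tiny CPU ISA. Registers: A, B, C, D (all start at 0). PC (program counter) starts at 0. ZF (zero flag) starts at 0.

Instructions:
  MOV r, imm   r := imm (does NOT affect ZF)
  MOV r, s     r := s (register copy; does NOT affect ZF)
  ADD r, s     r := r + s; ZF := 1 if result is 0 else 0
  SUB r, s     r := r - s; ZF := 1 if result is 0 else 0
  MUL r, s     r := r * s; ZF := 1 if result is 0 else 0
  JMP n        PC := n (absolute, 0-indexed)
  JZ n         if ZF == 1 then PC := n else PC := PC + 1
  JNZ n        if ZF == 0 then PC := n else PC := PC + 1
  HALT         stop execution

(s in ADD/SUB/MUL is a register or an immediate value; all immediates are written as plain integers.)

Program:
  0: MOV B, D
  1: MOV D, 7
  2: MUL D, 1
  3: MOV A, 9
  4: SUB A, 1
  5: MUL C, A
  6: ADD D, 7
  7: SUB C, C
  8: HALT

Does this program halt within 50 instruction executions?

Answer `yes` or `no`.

Answer: yes

Derivation:
Step 1: PC=0 exec 'MOV B, D'. After: A=0 B=0 C=0 D=0 ZF=0 PC=1
Step 2: PC=1 exec 'MOV D, 7'. After: A=0 B=0 C=0 D=7 ZF=0 PC=2
Step 3: PC=2 exec 'MUL D, 1'. After: A=0 B=0 C=0 D=7 ZF=0 PC=3
Step 4: PC=3 exec 'MOV A, 9'. After: A=9 B=0 C=0 D=7 ZF=0 PC=4
Step 5: PC=4 exec 'SUB A, 1'. After: A=8 B=0 C=0 D=7 ZF=0 PC=5
Step 6: PC=5 exec 'MUL C, A'. After: A=8 B=0 C=0 D=7 ZF=1 PC=6
Step 7: PC=6 exec 'ADD D, 7'. After: A=8 B=0 C=0 D=14 ZF=0 PC=7
Step 8: PC=7 exec 'SUB C, C'. After: A=8 B=0 C=0 D=14 ZF=1 PC=8
Step 9: PC=8 exec 'HALT'. After: A=8 B=0 C=0 D=14 ZF=1 PC=8 HALTED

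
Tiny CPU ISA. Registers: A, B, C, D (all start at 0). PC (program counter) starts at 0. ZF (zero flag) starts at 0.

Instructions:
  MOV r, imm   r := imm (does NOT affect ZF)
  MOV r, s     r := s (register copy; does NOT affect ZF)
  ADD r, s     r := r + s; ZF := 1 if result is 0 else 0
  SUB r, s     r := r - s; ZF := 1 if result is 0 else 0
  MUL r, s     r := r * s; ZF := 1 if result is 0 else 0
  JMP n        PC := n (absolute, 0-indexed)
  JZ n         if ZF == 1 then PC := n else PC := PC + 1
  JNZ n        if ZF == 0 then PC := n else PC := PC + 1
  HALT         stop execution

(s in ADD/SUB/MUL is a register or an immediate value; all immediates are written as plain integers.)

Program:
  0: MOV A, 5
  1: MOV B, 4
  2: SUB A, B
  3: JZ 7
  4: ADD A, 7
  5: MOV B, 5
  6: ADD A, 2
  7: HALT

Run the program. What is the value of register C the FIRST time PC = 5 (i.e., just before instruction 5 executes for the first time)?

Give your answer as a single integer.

Step 1: PC=0 exec 'MOV A, 5'. After: A=5 B=0 C=0 D=0 ZF=0 PC=1
Step 2: PC=1 exec 'MOV B, 4'. After: A=5 B=4 C=0 D=0 ZF=0 PC=2
Step 3: PC=2 exec 'SUB A, B'. After: A=1 B=4 C=0 D=0 ZF=0 PC=3
Step 4: PC=3 exec 'JZ 7'. After: A=1 B=4 C=0 D=0 ZF=0 PC=4
Step 5: PC=4 exec 'ADD A, 7'. After: A=8 B=4 C=0 D=0 ZF=0 PC=5
First time PC=5: C=0

0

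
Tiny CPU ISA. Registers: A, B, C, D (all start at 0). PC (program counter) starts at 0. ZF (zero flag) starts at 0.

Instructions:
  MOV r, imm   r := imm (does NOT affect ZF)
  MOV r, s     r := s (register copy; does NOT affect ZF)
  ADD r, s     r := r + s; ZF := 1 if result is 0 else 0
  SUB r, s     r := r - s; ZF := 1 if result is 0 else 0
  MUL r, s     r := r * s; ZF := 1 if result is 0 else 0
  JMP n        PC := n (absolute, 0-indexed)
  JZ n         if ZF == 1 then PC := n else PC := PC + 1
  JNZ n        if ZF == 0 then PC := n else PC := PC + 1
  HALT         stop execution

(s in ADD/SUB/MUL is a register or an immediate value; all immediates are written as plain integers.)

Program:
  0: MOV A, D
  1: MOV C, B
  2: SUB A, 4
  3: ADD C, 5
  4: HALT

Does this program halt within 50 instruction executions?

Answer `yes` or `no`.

Answer: yes

Derivation:
Step 1: PC=0 exec 'MOV A, D'. After: A=0 B=0 C=0 D=0 ZF=0 PC=1
Step 2: PC=1 exec 'MOV C, B'. After: A=0 B=0 C=0 D=0 ZF=0 PC=2
Step 3: PC=2 exec 'SUB A, 4'. After: A=-4 B=0 C=0 D=0 ZF=0 PC=3
Step 4: PC=3 exec 'ADD C, 5'. After: A=-4 B=0 C=5 D=0 ZF=0 PC=4
Step 5: PC=4 exec 'HALT'. After: A=-4 B=0 C=5 D=0 ZF=0 PC=4 HALTED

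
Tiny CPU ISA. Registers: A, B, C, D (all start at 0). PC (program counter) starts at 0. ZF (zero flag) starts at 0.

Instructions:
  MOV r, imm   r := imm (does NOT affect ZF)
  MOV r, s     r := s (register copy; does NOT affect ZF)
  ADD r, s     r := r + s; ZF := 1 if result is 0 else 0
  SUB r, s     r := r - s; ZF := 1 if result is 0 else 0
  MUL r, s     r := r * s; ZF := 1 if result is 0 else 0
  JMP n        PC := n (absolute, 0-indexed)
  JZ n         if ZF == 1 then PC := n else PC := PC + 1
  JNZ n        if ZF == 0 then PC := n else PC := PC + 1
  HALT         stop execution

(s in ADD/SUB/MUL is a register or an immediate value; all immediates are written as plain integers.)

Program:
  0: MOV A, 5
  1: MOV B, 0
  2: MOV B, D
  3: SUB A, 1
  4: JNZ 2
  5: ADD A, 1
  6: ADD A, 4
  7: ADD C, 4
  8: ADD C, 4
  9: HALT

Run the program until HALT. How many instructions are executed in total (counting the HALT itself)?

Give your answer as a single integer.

Answer: 22

Derivation:
Step 1: PC=0 exec 'MOV A, 5'. After: A=5 B=0 C=0 D=0 ZF=0 PC=1
Step 2: PC=1 exec 'MOV B, 0'. After: A=5 B=0 C=0 D=0 ZF=0 PC=2
Step 3: PC=2 exec 'MOV B, D'. After: A=5 B=0 C=0 D=0 ZF=0 PC=3
Step 4: PC=3 exec 'SUB A, 1'. After: A=4 B=0 C=0 D=0 ZF=0 PC=4
Step 5: PC=4 exec 'JNZ 2'. After: A=4 B=0 C=0 D=0 ZF=0 PC=2
Step 6: PC=2 exec 'MOV B, D'. After: A=4 B=0 C=0 D=0 ZF=0 PC=3
Step 7: PC=3 exec 'SUB A, 1'. After: A=3 B=0 C=0 D=0 ZF=0 PC=4
Step 8: PC=4 exec 'JNZ 2'. After: A=3 B=0 C=0 D=0 ZF=0 PC=2
Step 9: PC=2 exec 'MOV B, D'. After: A=3 B=0 C=0 D=0 ZF=0 PC=3
Step 10: PC=3 exec 'SUB A, 1'. After: A=2 B=0 C=0 D=0 ZF=0 PC=4
Step 11: PC=4 exec 'JNZ 2'. After: A=2 B=0 C=0 D=0 ZF=0 PC=2
Step 12: PC=2 exec 'MOV B, D'. After: A=2 B=0 C=0 D=0 ZF=0 PC=3
Step 13: PC=3 exec 'SUB A, 1'. After: A=1 B=0 C=0 D=0 ZF=0 PC=4
Step 14: PC=4 exec 'JNZ 2'. After: A=1 B=0 C=0 D=0 ZF=0 PC=2
Step 15: PC=2 exec 'MOV B, D'. After: A=1 B=0 C=0 D=0 ZF=0 PC=3
Step 16: PC=3 exec 'SUB A, 1'. After: A=0 B=0 C=0 D=0 ZF=1 PC=4
Step 17: PC=4 exec 'JNZ 2'. After: A=0 B=0 C=0 D=0 ZF=1 PC=5
Step 18: PC=5 exec 'ADD A, 1'. After: A=1 B=0 C=0 D=0 ZF=0 PC=6
Step 19: PC=6 exec 'ADD A, 4'. After: A=5 B=0 C=0 D=0 ZF=0 PC=7
Step 20: PC=7 exec 'ADD C, 4'. After: A=5 B=0 C=4 D=0 ZF=0 PC=8
Step 21: PC=8 exec 'ADD C, 4'. After: A=5 B=0 C=8 D=0 ZF=0 PC=9
Step 22: PC=9 exec 'HALT'. After: A=5 B=0 C=8 D=0 ZF=0 PC=9 HALTED
Total instructions executed: 22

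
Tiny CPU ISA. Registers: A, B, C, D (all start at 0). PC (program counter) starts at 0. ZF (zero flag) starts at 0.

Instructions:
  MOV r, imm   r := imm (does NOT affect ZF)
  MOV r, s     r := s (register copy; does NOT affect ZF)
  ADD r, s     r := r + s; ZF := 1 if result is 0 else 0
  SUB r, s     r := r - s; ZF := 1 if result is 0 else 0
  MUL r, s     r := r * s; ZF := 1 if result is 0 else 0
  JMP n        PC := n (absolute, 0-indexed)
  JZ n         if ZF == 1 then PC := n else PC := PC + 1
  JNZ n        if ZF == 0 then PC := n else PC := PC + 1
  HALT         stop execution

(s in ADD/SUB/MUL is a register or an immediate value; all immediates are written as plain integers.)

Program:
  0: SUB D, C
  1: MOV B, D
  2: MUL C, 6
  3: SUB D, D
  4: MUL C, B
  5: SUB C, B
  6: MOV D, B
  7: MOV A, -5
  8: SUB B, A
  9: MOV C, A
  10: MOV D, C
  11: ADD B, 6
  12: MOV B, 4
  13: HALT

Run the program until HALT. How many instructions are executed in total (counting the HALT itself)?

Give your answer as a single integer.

Answer: 14

Derivation:
Step 1: PC=0 exec 'SUB D, C'. After: A=0 B=0 C=0 D=0 ZF=1 PC=1
Step 2: PC=1 exec 'MOV B, D'. After: A=0 B=0 C=0 D=0 ZF=1 PC=2
Step 3: PC=2 exec 'MUL C, 6'. After: A=0 B=0 C=0 D=0 ZF=1 PC=3
Step 4: PC=3 exec 'SUB D, D'. After: A=0 B=0 C=0 D=0 ZF=1 PC=4
Step 5: PC=4 exec 'MUL C, B'. After: A=0 B=0 C=0 D=0 ZF=1 PC=5
Step 6: PC=5 exec 'SUB C, B'. After: A=0 B=0 C=0 D=0 ZF=1 PC=6
Step 7: PC=6 exec 'MOV D, B'. After: A=0 B=0 C=0 D=0 ZF=1 PC=7
Step 8: PC=7 exec 'MOV A, -5'. After: A=-5 B=0 C=0 D=0 ZF=1 PC=8
Step 9: PC=8 exec 'SUB B, A'. After: A=-5 B=5 C=0 D=0 ZF=0 PC=9
Step 10: PC=9 exec 'MOV C, A'. After: A=-5 B=5 C=-5 D=0 ZF=0 PC=10
Step 11: PC=10 exec 'MOV D, C'. After: A=-5 B=5 C=-5 D=-5 ZF=0 PC=11
Step 12: PC=11 exec 'ADD B, 6'. After: A=-5 B=11 C=-5 D=-5 ZF=0 PC=12
Step 13: PC=12 exec 'MOV B, 4'. After: A=-5 B=4 C=-5 D=-5 ZF=0 PC=13
Step 14: PC=13 exec 'HALT'. After: A=-5 B=4 C=-5 D=-5 ZF=0 PC=13 HALTED
Total instructions executed: 14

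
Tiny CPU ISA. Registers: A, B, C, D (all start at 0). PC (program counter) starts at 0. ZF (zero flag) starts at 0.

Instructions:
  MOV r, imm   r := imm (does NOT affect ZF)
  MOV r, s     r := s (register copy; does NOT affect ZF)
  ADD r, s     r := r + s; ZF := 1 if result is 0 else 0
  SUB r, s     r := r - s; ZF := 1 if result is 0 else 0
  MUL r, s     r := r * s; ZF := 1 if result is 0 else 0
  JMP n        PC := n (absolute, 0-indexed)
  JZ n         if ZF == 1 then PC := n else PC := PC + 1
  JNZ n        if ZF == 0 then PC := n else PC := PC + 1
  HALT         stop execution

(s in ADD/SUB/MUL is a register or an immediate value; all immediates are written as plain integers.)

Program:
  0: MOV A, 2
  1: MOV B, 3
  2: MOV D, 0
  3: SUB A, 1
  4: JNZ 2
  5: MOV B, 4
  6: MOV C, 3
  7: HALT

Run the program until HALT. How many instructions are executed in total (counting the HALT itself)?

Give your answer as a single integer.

Answer: 11

Derivation:
Step 1: PC=0 exec 'MOV A, 2'. After: A=2 B=0 C=0 D=0 ZF=0 PC=1
Step 2: PC=1 exec 'MOV B, 3'. After: A=2 B=3 C=0 D=0 ZF=0 PC=2
Step 3: PC=2 exec 'MOV D, 0'. After: A=2 B=3 C=0 D=0 ZF=0 PC=3
Step 4: PC=3 exec 'SUB A, 1'. After: A=1 B=3 C=0 D=0 ZF=0 PC=4
Step 5: PC=4 exec 'JNZ 2'. After: A=1 B=3 C=0 D=0 ZF=0 PC=2
Step 6: PC=2 exec 'MOV D, 0'. After: A=1 B=3 C=0 D=0 ZF=0 PC=3
Step 7: PC=3 exec 'SUB A, 1'. After: A=0 B=3 C=0 D=0 ZF=1 PC=4
Step 8: PC=4 exec 'JNZ 2'. After: A=0 B=3 C=0 D=0 ZF=1 PC=5
Step 9: PC=5 exec 'MOV B, 4'. After: A=0 B=4 C=0 D=0 ZF=1 PC=6
Step 10: PC=6 exec 'MOV C, 3'. After: A=0 B=4 C=3 D=0 ZF=1 PC=7
Step 11: PC=7 exec 'HALT'. After: A=0 B=4 C=3 D=0 ZF=1 PC=7 HALTED
Total instructions executed: 11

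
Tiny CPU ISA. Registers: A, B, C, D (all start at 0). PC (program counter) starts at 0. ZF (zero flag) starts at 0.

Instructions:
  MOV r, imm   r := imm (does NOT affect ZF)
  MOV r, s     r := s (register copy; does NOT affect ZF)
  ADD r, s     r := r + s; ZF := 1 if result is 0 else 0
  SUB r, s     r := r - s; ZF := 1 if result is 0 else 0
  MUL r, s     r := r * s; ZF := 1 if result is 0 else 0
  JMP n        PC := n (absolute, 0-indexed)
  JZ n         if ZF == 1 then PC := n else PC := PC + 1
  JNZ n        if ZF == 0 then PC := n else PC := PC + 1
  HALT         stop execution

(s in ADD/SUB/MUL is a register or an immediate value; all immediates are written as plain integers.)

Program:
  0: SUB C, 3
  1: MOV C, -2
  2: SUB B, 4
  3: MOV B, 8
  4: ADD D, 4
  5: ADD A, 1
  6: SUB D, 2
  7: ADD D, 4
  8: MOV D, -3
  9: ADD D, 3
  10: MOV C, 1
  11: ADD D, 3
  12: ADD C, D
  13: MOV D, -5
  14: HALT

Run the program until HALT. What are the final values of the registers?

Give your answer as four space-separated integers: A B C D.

Step 1: PC=0 exec 'SUB C, 3'. After: A=0 B=0 C=-3 D=0 ZF=0 PC=1
Step 2: PC=1 exec 'MOV C, -2'. After: A=0 B=0 C=-2 D=0 ZF=0 PC=2
Step 3: PC=2 exec 'SUB B, 4'. After: A=0 B=-4 C=-2 D=0 ZF=0 PC=3
Step 4: PC=3 exec 'MOV B, 8'. After: A=0 B=8 C=-2 D=0 ZF=0 PC=4
Step 5: PC=4 exec 'ADD D, 4'. After: A=0 B=8 C=-2 D=4 ZF=0 PC=5
Step 6: PC=5 exec 'ADD A, 1'. After: A=1 B=8 C=-2 D=4 ZF=0 PC=6
Step 7: PC=6 exec 'SUB D, 2'. After: A=1 B=8 C=-2 D=2 ZF=0 PC=7
Step 8: PC=7 exec 'ADD D, 4'. After: A=1 B=8 C=-2 D=6 ZF=0 PC=8
Step 9: PC=8 exec 'MOV D, -3'. After: A=1 B=8 C=-2 D=-3 ZF=0 PC=9
Step 10: PC=9 exec 'ADD D, 3'. After: A=1 B=8 C=-2 D=0 ZF=1 PC=10
Step 11: PC=10 exec 'MOV C, 1'. After: A=1 B=8 C=1 D=0 ZF=1 PC=11
Step 12: PC=11 exec 'ADD D, 3'. After: A=1 B=8 C=1 D=3 ZF=0 PC=12
Step 13: PC=12 exec 'ADD C, D'. After: A=1 B=8 C=4 D=3 ZF=0 PC=13
Step 14: PC=13 exec 'MOV D, -5'. After: A=1 B=8 C=4 D=-5 ZF=0 PC=14
Step 15: PC=14 exec 'HALT'. After: A=1 B=8 C=4 D=-5 ZF=0 PC=14 HALTED

Answer: 1 8 4 -5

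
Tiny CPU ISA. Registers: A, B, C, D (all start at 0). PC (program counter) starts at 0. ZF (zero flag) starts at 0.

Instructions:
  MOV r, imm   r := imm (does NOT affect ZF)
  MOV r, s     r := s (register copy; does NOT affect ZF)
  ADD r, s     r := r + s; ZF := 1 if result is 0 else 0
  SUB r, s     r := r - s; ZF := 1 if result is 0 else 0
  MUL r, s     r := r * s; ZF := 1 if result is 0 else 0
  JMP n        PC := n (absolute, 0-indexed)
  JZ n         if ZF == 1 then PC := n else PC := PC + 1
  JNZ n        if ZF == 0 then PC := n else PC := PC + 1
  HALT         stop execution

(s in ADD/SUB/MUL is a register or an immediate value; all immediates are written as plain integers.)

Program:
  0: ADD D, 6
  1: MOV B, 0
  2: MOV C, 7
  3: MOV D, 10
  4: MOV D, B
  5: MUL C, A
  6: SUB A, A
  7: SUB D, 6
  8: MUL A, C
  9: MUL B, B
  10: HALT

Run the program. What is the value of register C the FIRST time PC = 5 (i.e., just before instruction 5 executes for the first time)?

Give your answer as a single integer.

Step 1: PC=0 exec 'ADD D, 6'. After: A=0 B=0 C=0 D=6 ZF=0 PC=1
Step 2: PC=1 exec 'MOV B, 0'. After: A=0 B=0 C=0 D=6 ZF=0 PC=2
Step 3: PC=2 exec 'MOV C, 7'. After: A=0 B=0 C=7 D=6 ZF=0 PC=3
Step 4: PC=3 exec 'MOV D, 10'. After: A=0 B=0 C=7 D=10 ZF=0 PC=4
Step 5: PC=4 exec 'MOV D, B'. After: A=0 B=0 C=7 D=0 ZF=0 PC=5
First time PC=5: C=7

7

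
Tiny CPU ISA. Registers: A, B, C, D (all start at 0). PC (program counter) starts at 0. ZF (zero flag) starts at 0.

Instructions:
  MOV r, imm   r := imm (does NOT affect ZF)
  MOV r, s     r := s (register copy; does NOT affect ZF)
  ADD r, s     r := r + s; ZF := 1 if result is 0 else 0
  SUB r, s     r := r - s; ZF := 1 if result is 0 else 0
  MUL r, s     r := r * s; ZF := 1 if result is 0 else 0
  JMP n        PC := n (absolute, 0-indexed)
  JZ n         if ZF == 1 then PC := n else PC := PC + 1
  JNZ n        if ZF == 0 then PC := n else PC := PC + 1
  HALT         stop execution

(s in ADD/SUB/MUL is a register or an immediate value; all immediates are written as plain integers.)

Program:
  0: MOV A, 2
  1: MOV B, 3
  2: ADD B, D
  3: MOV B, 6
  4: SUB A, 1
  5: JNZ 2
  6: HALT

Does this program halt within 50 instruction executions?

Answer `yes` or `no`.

Step 1: PC=0 exec 'MOV A, 2'. After: A=2 B=0 C=0 D=0 ZF=0 PC=1
Step 2: PC=1 exec 'MOV B, 3'. After: A=2 B=3 C=0 D=0 ZF=0 PC=2
Step 3: PC=2 exec 'ADD B, D'. After: A=2 B=3 C=0 D=0 ZF=0 PC=3
Step 4: PC=3 exec 'MOV B, 6'. After: A=2 B=6 C=0 D=0 ZF=0 PC=4
Step 5: PC=4 exec 'SUB A, 1'. After: A=1 B=6 C=0 D=0 ZF=0 PC=5
Step 6: PC=5 exec 'JNZ 2'. After: A=1 B=6 C=0 D=0 ZF=0 PC=2
Step 7: PC=2 exec 'ADD B, D'. After: A=1 B=6 C=0 D=0 ZF=0 PC=3
Step 8: PC=3 exec 'MOV B, 6'. After: A=1 B=6 C=0 D=0 ZF=0 PC=4
Step 9: PC=4 exec 'SUB A, 1'. After: A=0 B=6 C=0 D=0 ZF=1 PC=5
Step 10: PC=5 exec 'JNZ 2'. After: A=0 B=6 C=0 D=0 ZF=1 PC=6
Step 11: PC=6 exec 'HALT'. After: A=0 B=6 C=0 D=0 ZF=1 PC=6 HALTED

Answer: yes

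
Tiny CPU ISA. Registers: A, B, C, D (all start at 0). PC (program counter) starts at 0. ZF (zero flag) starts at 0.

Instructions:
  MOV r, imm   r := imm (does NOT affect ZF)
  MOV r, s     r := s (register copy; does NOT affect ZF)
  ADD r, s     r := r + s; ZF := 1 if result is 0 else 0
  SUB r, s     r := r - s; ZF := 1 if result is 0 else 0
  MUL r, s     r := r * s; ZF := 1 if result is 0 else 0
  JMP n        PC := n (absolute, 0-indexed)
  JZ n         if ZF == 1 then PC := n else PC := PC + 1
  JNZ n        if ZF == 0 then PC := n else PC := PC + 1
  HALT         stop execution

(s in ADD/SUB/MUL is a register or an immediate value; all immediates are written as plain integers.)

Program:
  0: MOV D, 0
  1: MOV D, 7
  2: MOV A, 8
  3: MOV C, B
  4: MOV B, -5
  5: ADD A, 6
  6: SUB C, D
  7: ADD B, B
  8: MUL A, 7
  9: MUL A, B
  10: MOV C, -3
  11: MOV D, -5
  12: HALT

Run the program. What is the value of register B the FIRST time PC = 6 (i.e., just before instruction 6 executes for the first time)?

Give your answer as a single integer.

Step 1: PC=0 exec 'MOV D, 0'. After: A=0 B=0 C=0 D=0 ZF=0 PC=1
Step 2: PC=1 exec 'MOV D, 7'. After: A=0 B=0 C=0 D=7 ZF=0 PC=2
Step 3: PC=2 exec 'MOV A, 8'. After: A=8 B=0 C=0 D=7 ZF=0 PC=3
Step 4: PC=3 exec 'MOV C, B'. After: A=8 B=0 C=0 D=7 ZF=0 PC=4
Step 5: PC=4 exec 'MOV B, -5'. After: A=8 B=-5 C=0 D=7 ZF=0 PC=5
Step 6: PC=5 exec 'ADD A, 6'. After: A=14 B=-5 C=0 D=7 ZF=0 PC=6
First time PC=6: B=-5

-5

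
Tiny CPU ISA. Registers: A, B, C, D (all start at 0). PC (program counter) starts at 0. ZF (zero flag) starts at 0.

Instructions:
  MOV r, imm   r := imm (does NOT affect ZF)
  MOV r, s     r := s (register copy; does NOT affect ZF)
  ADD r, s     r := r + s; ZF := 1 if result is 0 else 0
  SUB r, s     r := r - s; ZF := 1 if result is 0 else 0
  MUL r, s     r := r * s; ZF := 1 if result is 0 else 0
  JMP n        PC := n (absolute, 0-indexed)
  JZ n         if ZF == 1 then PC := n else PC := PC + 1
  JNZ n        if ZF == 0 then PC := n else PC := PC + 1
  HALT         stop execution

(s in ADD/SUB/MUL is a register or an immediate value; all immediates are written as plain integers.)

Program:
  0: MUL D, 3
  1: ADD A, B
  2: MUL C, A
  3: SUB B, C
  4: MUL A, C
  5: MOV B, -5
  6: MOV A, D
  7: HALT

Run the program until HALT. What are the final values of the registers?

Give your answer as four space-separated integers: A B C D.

Answer: 0 -5 0 0

Derivation:
Step 1: PC=0 exec 'MUL D, 3'. After: A=0 B=0 C=0 D=0 ZF=1 PC=1
Step 2: PC=1 exec 'ADD A, B'. After: A=0 B=0 C=0 D=0 ZF=1 PC=2
Step 3: PC=2 exec 'MUL C, A'. After: A=0 B=0 C=0 D=0 ZF=1 PC=3
Step 4: PC=3 exec 'SUB B, C'. After: A=0 B=0 C=0 D=0 ZF=1 PC=4
Step 5: PC=4 exec 'MUL A, C'. After: A=0 B=0 C=0 D=0 ZF=1 PC=5
Step 6: PC=5 exec 'MOV B, -5'. After: A=0 B=-5 C=0 D=0 ZF=1 PC=6
Step 7: PC=6 exec 'MOV A, D'. After: A=0 B=-5 C=0 D=0 ZF=1 PC=7
Step 8: PC=7 exec 'HALT'. After: A=0 B=-5 C=0 D=0 ZF=1 PC=7 HALTED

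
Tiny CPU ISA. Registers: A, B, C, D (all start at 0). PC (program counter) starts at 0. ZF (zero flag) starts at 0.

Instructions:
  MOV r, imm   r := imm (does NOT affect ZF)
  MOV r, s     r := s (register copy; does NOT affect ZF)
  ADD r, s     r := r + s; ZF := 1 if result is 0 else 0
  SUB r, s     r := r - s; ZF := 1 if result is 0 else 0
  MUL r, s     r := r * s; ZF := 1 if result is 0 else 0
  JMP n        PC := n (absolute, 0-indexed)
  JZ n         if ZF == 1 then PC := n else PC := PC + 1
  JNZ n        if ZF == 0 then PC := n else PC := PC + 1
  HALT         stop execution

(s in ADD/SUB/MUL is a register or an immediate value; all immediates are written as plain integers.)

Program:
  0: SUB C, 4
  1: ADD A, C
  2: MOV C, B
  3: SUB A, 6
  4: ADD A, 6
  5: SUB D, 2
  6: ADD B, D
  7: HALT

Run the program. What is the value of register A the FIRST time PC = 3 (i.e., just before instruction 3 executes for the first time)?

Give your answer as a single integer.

Step 1: PC=0 exec 'SUB C, 4'. After: A=0 B=0 C=-4 D=0 ZF=0 PC=1
Step 2: PC=1 exec 'ADD A, C'. After: A=-4 B=0 C=-4 D=0 ZF=0 PC=2
Step 3: PC=2 exec 'MOV C, B'. After: A=-4 B=0 C=0 D=0 ZF=0 PC=3
First time PC=3: A=-4

-4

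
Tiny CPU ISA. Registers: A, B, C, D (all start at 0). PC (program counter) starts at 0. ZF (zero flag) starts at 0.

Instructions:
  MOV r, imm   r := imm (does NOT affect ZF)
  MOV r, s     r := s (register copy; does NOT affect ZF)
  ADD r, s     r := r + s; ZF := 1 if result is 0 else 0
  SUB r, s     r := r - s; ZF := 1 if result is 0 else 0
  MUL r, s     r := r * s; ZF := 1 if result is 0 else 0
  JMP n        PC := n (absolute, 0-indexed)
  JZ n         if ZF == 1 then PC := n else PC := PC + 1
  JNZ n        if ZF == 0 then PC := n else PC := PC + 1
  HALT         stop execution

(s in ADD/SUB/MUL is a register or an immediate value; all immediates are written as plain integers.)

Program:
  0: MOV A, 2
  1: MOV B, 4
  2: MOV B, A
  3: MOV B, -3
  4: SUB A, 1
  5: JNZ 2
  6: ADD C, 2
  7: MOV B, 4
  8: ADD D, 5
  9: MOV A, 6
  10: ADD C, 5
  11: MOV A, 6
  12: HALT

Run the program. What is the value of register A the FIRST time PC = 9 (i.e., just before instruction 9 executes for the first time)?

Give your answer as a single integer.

Step 1: PC=0 exec 'MOV A, 2'. After: A=2 B=0 C=0 D=0 ZF=0 PC=1
Step 2: PC=1 exec 'MOV B, 4'. After: A=2 B=4 C=0 D=0 ZF=0 PC=2
Step 3: PC=2 exec 'MOV B, A'. After: A=2 B=2 C=0 D=0 ZF=0 PC=3
Step 4: PC=3 exec 'MOV B, -3'. After: A=2 B=-3 C=0 D=0 ZF=0 PC=4
Step 5: PC=4 exec 'SUB A, 1'. After: A=1 B=-3 C=0 D=0 ZF=0 PC=5
Step 6: PC=5 exec 'JNZ 2'. After: A=1 B=-3 C=0 D=0 ZF=0 PC=2
Step 7: PC=2 exec 'MOV B, A'. After: A=1 B=1 C=0 D=0 ZF=0 PC=3
Step 8: PC=3 exec 'MOV B, -3'. After: A=1 B=-3 C=0 D=0 ZF=0 PC=4
Step 9: PC=4 exec 'SUB A, 1'. After: A=0 B=-3 C=0 D=0 ZF=1 PC=5
Step 10: PC=5 exec 'JNZ 2'. After: A=0 B=-3 C=0 D=0 ZF=1 PC=6
Step 11: PC=6 exec 'ADD C, 2'. After: A=0 B=-3 C=2 D=0 ZF=0 PC=7
Step 12: PC=7 exec 'MOV B, 4'. After: A=0 B=4 C=2 D=0 ZF=0 PC=8
Step 13: PC=8 exec 'ADD D, 5'. After: A=0 B=4 C=2 D=5 ZF=0 PC=9
First time PC=9: A=0

0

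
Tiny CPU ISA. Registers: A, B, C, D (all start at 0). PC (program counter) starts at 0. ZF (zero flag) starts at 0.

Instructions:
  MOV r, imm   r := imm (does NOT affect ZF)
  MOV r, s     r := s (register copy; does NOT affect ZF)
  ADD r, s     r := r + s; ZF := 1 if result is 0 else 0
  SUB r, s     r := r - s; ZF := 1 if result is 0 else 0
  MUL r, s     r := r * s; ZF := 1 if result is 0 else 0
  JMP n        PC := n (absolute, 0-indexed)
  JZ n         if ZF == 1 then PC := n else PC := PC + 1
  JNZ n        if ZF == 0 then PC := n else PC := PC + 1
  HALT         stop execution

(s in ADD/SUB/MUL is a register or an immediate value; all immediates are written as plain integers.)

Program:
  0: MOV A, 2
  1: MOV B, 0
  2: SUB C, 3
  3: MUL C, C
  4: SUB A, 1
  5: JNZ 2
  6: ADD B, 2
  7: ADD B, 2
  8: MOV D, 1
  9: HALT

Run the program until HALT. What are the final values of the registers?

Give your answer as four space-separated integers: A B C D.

Step 1: PC=0 exec 'MOV A, 2'. After: A=2 B=0 C=0 D=0 ZF=0 PC=1
Step 2: PC=1 exec 'MOV B, 0'. After: A=2 B=0 C=0 D=0 ZF=0 PC=2
Step 3: PC=2 exec 'SUB C, 3'. After: A=2 B=0 C=-3 D=0 ZF=0 PC=3
Step 4: PC=3 exec 'MUL C, C'. After: A=2 B=0 C=9 D=0 ZF=0 PC=4
Step 5: PC=4 exec 'SUB A, 1'. After: A=1 B=0 C=9 D=0 ZF=0 PC=5
Step 6: PC=5 exec 'JNZ 2'. After: A=1 B=0 C=9 D=0 ZF=0 PC=2
Step 7: PC=2 exec 'SUB C, 3'. After: A=1 B=0 C=6 D=0 ZF=0 PC=3
Step 8: PC=3 exec 'MUL C, C'. After: A=1 B=0 C=36 D=0 ZF=0 PC=4
Step 9: PC=4 exec 'SUB A, 1'. After: A=0 B=0 C=36 D=0 ZF=1 PC=5
Step 10: PC=5 exec 'JNZ 2'. After: A=0 B=0 C=36 D=0 ZF=1 PC=6
Step 11: PC=6 exec 'ADD B, 2'. After: A=0 B=2 C=36 D=0 ZF=0 PC=7
Step 12: PC=7 exec 'ADD B, 2'. After: A=0 B=4 C=36 D=0 ZF=0 PC=8
Step 13: PC=8 exec 'MOV D, 1'. After: A=0 B=4 C=36 D=1 ZF=0 PC=9
Step 14: PC=9 exec 'HALT'. After: A=0 B=4 C=36 D=1 ZF=0 PC=9 HALTED

Answer: 0 4 36 1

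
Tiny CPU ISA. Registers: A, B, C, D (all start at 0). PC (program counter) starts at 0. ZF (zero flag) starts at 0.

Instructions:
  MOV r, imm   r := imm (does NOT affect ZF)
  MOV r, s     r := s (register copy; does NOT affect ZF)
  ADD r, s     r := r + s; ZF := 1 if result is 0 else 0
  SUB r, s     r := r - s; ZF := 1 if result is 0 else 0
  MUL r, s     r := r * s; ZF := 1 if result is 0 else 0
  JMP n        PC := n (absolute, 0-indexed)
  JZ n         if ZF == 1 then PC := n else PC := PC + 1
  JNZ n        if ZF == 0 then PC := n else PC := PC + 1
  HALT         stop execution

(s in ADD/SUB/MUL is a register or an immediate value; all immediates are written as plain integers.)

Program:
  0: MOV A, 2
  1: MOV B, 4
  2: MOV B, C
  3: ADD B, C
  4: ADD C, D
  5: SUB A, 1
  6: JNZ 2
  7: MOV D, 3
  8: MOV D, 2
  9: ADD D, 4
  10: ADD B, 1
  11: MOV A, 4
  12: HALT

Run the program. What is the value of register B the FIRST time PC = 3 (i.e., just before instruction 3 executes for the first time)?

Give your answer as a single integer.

Step 1: PC=0 exec 'MOV A, 2'. After: A=2 B=0 C=0 D=0 ZF=0 PC=1
Step 2: PC=1 exec 'MOV B, 4'. After: A=2 B=4 C=0 D=0 ZF=0 PC=2
Step 3: PC=2 exec 'MOV B, C'. After: A=2 B=0 C=0 D=0 ZF=0 PC=3
First time PC=3: B=0

0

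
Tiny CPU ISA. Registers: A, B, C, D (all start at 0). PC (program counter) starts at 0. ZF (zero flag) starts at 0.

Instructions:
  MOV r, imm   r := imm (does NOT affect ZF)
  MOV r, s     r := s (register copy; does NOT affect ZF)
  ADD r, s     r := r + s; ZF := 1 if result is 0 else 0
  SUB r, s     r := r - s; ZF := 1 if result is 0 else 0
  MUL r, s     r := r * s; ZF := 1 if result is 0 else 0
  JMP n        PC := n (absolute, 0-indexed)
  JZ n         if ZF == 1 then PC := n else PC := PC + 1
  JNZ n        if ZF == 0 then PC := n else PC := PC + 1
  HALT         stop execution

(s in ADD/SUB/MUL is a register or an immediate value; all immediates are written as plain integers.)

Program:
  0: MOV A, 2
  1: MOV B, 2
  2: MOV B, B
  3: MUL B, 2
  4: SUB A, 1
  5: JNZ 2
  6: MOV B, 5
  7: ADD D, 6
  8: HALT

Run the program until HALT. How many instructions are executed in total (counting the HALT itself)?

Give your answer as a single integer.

Step 1: PC=0 exec 'MOV A, 2'. After: A=2 B=0 C=0 D=0 ZF=0 PC=1
Step 2: PC=1 exec 'MOV B, 2'. After: A=2 B=2 C=0 D=0 ZF=0 PC=2
Step 3: PC=2 exec 'MOV B, B'. After: A=2 B=2 C=0 D=0 ZF=0 PC=3
Step 4: PC=3 exec 'MUL B, 2'. After: A=2 B=4 C=0 D=0 ZF=0 PC=4
Step 5: PC=4 exec 'SUB A, 1'. After: A=1 B=4 C=0 D=0 ZF=0 PC=5
Step 6: PC=5 exec 'JNZ 2'. After: A=1 B=4 C=0 D=0 ZF=0 PC=2
Step 7: PC=2 exec 'MOV B, B'. After: A=1 B=4 C=0 D=0 ZF=0 PC=3
Step 8: PC=3 exec 'MUL B, 2'. After: A=1 B=8 C=0 D=0 ZF=0 PC=4
Step 9: PC=4 exec 'SUB A, 1'. After: A=0 B=8 C=0 D=0 ZF=1 PC=5
Step 10: PC=5 exec 'JNZ 2'. After: A=0 B=8 C=0 D=0 ZF=1 PC=6
Step 11: PC=6 exec 'MOV B, 5'. After: A=0 B=5 C=0 D=0 ZF=1 PC=7
Step 12: PC=7 exec 'ADD D, 6'. After: A=0 B=5 C=0 D=6 ZF=0 PC=8
Step 13: PC=8 exec 'HALT'. After: A=0 B=5 C=0 D=6 ZF=0 PC=8 HALTED
Total instructions executed: 13

Answer: 13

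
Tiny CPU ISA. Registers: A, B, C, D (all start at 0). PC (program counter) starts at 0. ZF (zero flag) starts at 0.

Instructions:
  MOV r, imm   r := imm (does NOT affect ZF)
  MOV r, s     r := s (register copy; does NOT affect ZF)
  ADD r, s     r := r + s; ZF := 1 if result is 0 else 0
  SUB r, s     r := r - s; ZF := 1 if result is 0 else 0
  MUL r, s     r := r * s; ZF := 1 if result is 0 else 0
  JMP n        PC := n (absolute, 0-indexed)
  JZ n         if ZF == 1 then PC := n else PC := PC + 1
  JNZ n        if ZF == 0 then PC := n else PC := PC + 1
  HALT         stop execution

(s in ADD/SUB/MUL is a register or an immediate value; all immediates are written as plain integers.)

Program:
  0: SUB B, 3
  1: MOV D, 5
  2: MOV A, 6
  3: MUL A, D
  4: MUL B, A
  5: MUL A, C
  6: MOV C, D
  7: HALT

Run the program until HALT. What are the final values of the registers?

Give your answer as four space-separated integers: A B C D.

Step 1: PC=0 exec 'SUB B, 3'. After: A=0 B=-3 C=0 D=0 ZF=0 PC=1
Step 2: PC=1 exec 'MOV D, 5'. After: A=0 B=-3 C=0 D=5 ZF=0 PC=2
Step 3: PC=2 exec 'MOV A, 6'. After: A=6 B=-3 C=0 D=5 ZF=0 PC=3
Step 4: PC=3 exec 'MUL A, D'. After: A=30 B=-3 C=0 D=5 ZF=0 PC=4
Step 5: PC=4 exec 'MUL B, A'. After: A=30 B=-90 C=0 D=5 ZF=0 PC=5
Step 6: PC=5 exec 'MUL A, C'. After: A=0 B=-90 C=0 D=5 ZF=1 PC=6
Step 7: PC=6 exec 'MOV C, D'. After: A=0 B=-90 C=5 D=5 ZF=1 PC=7
Step 8: PC=7 exec 'HALT'. After: A=0 B=-90 C=5 D=5 ZF=1 PC=7 HALTED

Answer: 0 -90 5 5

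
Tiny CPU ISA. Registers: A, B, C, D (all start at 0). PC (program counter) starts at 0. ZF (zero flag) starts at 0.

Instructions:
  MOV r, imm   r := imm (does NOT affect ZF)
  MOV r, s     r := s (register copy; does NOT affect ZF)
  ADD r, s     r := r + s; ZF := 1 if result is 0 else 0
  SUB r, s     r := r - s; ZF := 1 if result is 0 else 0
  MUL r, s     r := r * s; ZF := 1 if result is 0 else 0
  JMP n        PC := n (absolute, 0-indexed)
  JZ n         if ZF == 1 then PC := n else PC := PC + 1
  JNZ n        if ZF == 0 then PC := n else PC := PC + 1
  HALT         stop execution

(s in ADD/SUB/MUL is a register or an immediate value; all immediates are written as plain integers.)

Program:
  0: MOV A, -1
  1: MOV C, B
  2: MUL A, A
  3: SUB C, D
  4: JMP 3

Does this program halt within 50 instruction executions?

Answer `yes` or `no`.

Answer: no

Derivation:
Step 1: PC=0 exec 'MOV A, -1'. After: A=-1 B=0 C=0 D=0 ZF=0 PC=1
Step 2: PC=1 exec 'MOV C, B'. After: A=-1 B=0 C=0 D=0 ZF=0 PC=2
Step 3: PC=2 exec 'MUL A, A'. After: A=1 B=0 C=0 D=0 ZF=0 PC=3
Step 4: PC=3 exec 'SUB C, D'. After: A=1 B=0 C=0 D=0 ZF=1 PC=4
Step 5: PC=4 exec 'JMP 3'. After: A=1 B=0 C=0 D=0 ZF=1 PC=3
Step 6: PC=3 exec 'SUB C, D'. After: A=1 B=0 C=0 D=0 ZF=1 PC=4
State after step 6 equals state after step 4: the program is in a cycle of length 2 and will never halt.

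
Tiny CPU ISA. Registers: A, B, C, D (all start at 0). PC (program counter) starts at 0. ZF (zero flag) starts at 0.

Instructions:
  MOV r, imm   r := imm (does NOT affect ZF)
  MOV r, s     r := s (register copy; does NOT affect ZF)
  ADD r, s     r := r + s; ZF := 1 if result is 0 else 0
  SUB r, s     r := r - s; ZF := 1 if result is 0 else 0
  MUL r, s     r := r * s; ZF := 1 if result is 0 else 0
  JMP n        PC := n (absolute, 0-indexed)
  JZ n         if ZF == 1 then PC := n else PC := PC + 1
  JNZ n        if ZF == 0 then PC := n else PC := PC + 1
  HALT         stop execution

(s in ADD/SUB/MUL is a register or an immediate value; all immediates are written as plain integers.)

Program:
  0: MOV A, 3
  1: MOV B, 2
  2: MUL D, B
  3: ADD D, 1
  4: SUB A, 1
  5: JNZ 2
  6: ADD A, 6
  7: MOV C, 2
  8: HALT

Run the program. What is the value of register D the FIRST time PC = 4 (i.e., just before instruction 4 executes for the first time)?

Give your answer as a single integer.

Step 1: PC=0 exec 'MOV A, 3'. After: A=3 B=0 C=0 D=0 ZF=0 PC=1
Step 2: PC=1 exec 'MOV B, 2'. After: A=3 B=2 C=0 D=0 ZF=0 PC=2
Step 3: PC=2 exec 'MUL D, B'. After: A=3 B=2 C=0 D=0 ZF=1 PC=3
Step 4: PC=3 exec 'ADD D, 1'. After: A=3 B=2 C=0 D=1 ZF=0 PC=4
First time PC=4: D=1

1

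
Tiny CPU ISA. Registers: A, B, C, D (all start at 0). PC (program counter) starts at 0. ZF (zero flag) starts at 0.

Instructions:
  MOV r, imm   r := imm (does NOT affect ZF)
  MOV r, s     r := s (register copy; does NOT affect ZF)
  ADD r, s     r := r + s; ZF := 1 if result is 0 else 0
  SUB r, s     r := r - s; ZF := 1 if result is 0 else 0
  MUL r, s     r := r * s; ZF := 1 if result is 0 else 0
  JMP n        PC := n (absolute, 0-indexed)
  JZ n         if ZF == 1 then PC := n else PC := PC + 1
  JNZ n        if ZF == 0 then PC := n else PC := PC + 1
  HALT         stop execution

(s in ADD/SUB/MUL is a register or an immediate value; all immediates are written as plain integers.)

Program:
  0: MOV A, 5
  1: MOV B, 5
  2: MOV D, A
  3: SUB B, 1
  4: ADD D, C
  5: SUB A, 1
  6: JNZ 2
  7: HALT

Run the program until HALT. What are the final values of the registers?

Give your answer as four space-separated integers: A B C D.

Answer: 0 0 0 1

Derivation:
Step 1: PC=0 exec 'MOV A, 5'. After: A=5 B=0 C=0 D=0 ZF=0 PC=1
Step 2: PC=1 exec 'MOV B, 5'. After: A=5 B=5 C=0 D=0 ZF=0 PC=2
Step 3: PC=2 exec 'MOV D, A'. After: A=5 B=5 C=0 D=5 ZF=0 PC=3
Step 4: PC=3 exec 'SUB B, 1'. After: A=5 B=4 C=0 D=5 ZF=0 PC=4
Step 5: PC=4 exec 'ADD D, C'. After: A=5 B=4 C=0 D=5 ZF=0 PC=5
Step 6: PC=5 exec 'SUB A, 1'. After: A=4 B=4 C=0 D=5 ZF=0 PC=6
Step 7: PC=6 exec 'JNZ 2'. After: A=4 B=4 C=0 D=5 ZF=0 PC=2
Step 8: PC=2 exec 'MOV D, A'. After: A=4 B=4 C=0 D=4 ZF=0 PC=3
Step 9: PC=3 exec 'SUB B, 1'. After: A=4 B=3 C=0 D=4 ZF=0 PC=4
Step 10: PC=4 exec 'ADD D, C'. After: A=4 B=3 C=0 D=4 ZF=0 PC=5
Step 11: PC=5 exec 'SUB A, 1'. After: A=3 B=3 C=0 D=4 ZF=0 PC=6
Step 12: PC=6 exec 'JNZ 2'. After: A=3 B=3 C=0 D=4 ZF=0 PC=2
Step 13: PC=2 exec 'MOV D, A'. After: A=3 B=3 C=0 D=3 ZF=0 PC=3
Step 14: PC=3 exec 'SUB B, 1'. After: A=3 B=2 C=0 D=3 ZF=0 PC=4
Step 15: PC=4 exec 'ADD D, C'. After: A=3 B=2 C=0 D=3 ZF=0 PC=5
Step 16: PC=5 exec 'SUB A, 1'. After: A=2 B=2 C=0 D=3 ZF=0 PC=6
Step 17: PC=6 exec 'JNZ 2'. After: A=2 B=2 C=0 D=3 ZF=0 PC=2
Step 18: PC=2 exec 'MOV D, A'. After: A=2 B=2 C=0 D=2 ZF=0 PC=3
Step 19: PC=3 exec 'SUB B, 1'. After: A=2 B=1 C=0 D=2 ZF=0 PC=4
Step 20: PC=4 exec 'ADD D, C'. After: A=2 B=1 C=0 D=2 ZF=0 PC=5
Step 21: PC=5 exec 'SUB A, 1'. After: A=1 B=1 C=0 D=2 ZF=0 PC=6
Step 22: PC=6 exec 'JNZ 2'. After: A=1 B=1 C=0 D=2 ZF=0 PC=2
Step 23: PC=2 exec 'MOV D, A'. After: A=1 B=1 C=0 D=1 ZF=0 PC=3
Step 24: PC=3 exec 'SUB B, 1'. After: A=1 B=0 C=0 D=1 ZF=1 PC=4
Step 25: PC=4 exec 'ADD D, C'. After: A=1 B=0 C=0 D=1 ZF=0 PC=5
Step 26: PC=5 exec 'SUB A, 1'. After: A=0 B=0 C=0 D=1 ZF=1 PC=6
Step 27: PC=6 exec 'JNZ 2'. After: A=0 B=0 C=0 D=1 ZF=1 PC=7
Step 28: PC=7 exec 'HALT'. After: A=0 B=0 C=0 D=1 ZF=1 PC=7 HALTED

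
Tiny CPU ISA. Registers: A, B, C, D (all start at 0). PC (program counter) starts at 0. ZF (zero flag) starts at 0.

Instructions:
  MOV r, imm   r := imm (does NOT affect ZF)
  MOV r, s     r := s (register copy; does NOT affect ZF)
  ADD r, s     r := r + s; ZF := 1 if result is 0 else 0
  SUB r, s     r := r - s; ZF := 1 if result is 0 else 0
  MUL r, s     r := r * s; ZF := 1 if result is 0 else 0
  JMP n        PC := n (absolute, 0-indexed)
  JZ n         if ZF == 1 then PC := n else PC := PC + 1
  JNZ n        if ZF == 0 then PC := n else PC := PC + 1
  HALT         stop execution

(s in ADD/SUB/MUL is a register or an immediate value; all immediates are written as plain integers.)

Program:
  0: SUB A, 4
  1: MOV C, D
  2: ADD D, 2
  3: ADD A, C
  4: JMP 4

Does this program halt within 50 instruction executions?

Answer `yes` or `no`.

Answer: no

Derivation:
Step 1: PC=0 exec 'SUB A, 4'. After: A=-4 B=0 C=0 D=0 ZF=0 PC=1
Step 2: PC=1 exec 'MOV C, D'. After: A=-4 B=0 C=0 D=0 ZF=0 PC=2
Step 3: PC=2 exec 'ADD D, 2'. After: A=-4 B=0 C=0 D=2 ZF=0 PC=3
Step 4: PC=3 exec 'ADD A, C'. After: A=-4 B=0 C=0 D=2 ZF=0 PC=4
Step 5: PC=4 exec 'JMP 4'. After: A=-4 B=0 C=0 D=2 ZF=0 PC=4
State after step 5 equals state after step 4: the program is in a cycle of length 1 and will never halt.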